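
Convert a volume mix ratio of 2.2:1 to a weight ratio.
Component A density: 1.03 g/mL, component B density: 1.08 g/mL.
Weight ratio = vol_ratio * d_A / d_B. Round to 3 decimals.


= 2.2 * 1.03 / 1.08 = 2.098

2.098


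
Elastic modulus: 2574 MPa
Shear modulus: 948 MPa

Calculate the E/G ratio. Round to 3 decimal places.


E / G = 2574 / 948 = 2.715

2.715


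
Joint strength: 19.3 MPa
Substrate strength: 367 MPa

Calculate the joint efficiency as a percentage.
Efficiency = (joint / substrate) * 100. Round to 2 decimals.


Efficiency = (19.3 / 367) * 100 = 5.26%

5.26


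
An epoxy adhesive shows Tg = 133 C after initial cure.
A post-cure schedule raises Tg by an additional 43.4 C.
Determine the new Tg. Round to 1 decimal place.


New Tg = 133 + 43.4
= 176.4 C

176.4


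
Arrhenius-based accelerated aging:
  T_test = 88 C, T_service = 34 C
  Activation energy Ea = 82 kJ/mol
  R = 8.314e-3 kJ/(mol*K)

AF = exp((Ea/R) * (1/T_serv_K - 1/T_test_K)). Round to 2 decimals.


T_test_K = 361.15, T_serv_K = 307.15
AF = exp((82/8.314e-3) * (1/307.15 - 1/361.15))
= 121.67

121.67


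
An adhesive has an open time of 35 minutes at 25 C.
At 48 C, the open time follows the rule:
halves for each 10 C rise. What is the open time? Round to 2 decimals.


Factor = 2^((48-25)/10) = 4.9246
Open time = 35 / 4.9246 = 7.11 min

7.11


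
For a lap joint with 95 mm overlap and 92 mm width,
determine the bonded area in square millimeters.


Area = 95 * 92 = 8740 mm^2

8740


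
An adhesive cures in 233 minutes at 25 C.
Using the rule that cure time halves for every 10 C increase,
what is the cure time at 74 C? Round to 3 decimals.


Factor = 2^((74 - 25) / 10) = 29.8571
Cure time = 233 / 29.8571
= 7.804 minutes

7.804


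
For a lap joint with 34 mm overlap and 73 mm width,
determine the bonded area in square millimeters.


Area = 34 * 73 = 2482 mm^2

2482


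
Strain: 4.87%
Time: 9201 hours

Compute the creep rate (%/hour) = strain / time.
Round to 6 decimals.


Creep rate = 4.87 / 9201
= 0.000529 %/h

0.000529


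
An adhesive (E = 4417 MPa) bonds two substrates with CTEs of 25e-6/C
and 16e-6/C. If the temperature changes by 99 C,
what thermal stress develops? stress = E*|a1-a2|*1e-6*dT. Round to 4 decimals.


Stress = 4417 * |25 - 16| * 1e-6 * 99
= 3.9355 MPa

3.9355


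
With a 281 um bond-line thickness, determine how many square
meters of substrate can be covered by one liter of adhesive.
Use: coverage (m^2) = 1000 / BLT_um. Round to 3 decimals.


Coverage = 1000 / 281 = 3.559 m^2

3.559


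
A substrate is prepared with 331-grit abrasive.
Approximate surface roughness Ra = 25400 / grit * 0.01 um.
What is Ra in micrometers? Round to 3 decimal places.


Ra = 25400 / 331 * 0.01 = 0.767 um

0.767


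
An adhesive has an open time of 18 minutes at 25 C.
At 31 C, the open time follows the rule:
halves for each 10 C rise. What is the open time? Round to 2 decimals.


Factor = 2^((31-25)/10) = 1.5157
Open time = 18 / 1.5157 = 11.88 min

11.88


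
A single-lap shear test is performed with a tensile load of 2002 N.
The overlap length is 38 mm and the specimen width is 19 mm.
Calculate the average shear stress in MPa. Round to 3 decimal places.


Shear stress = F / (overlap * width)
= 2002 / (38 * 19)
= 2002 / 722
= 2.773 MPa

2.773


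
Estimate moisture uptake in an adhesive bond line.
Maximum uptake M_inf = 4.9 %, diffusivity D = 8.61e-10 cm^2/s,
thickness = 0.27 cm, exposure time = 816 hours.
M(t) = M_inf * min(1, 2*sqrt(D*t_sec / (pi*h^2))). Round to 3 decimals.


Convert time: 816 h = 2937600 s
ratio = min(1, 2*sqrt(8.61e-10*2937600/(pi*0.27^2)))
= 0.210179
M(t) = 4.9 * 0.210179 = 1.030%

1.030


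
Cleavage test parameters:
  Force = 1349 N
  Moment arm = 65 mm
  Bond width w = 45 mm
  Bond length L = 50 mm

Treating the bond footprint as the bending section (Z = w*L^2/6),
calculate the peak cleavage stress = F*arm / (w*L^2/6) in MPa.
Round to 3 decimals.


M = 1349 * 65 = 87685 N*mm
Z = 45 * 50^2 / 6 = 112500 / 6 mm^3
sigma = M / Z = 6 * 87685 / 112500 = 526110 / 112500
= 4.677 MPa

4.677


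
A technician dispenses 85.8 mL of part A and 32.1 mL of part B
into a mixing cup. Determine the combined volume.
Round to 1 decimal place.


Combined volume = 85.8 + 32.1
= 117.9 mL

117.9


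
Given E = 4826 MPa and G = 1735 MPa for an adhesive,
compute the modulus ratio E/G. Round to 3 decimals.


E/G ratio = 4826 / 1735 = 2.782

2.782


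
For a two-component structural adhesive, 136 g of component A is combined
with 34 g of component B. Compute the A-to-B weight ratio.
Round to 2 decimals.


Weight ratio A:B = 136 / 34
= 4.00

4.00


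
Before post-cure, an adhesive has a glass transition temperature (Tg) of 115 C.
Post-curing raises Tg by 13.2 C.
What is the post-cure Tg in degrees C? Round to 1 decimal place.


Tg_post = Tg_base + delta_Tg
= 115 + 13.2
= 128.2 C

128.2


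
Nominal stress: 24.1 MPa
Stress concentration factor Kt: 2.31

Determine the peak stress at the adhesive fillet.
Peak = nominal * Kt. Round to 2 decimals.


Peak stress = 24.1 * 2.31
= 55.67 MPa

55.67


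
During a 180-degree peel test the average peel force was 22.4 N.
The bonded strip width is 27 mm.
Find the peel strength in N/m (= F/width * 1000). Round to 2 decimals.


Peel strength = F/width * 1000
= 22.4 / 27 * 1000
= 829.63 N/m

829.63


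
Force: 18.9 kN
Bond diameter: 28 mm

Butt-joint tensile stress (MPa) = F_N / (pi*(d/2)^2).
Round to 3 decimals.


F_N = 18.9 * 1000 = 18900.0 N
A = pi*(14.0)^2 = 615.7522 mm^2
stress = 18900.0 / 615.7522 = 30.694 MPa

30.694


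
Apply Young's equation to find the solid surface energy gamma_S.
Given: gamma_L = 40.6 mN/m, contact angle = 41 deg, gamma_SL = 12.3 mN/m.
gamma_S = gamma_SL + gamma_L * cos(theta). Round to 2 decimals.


theta_rad = 41 * pi/180 = 0.715585
gamma_S = 12.3 + 40.6 * cos(0.715585)
= 42.94 mN/m

42.94


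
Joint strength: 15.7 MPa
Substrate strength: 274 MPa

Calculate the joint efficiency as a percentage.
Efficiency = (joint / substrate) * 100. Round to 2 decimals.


Efficiency = (15.7 / 274) * 100 = 5.73%

5.73


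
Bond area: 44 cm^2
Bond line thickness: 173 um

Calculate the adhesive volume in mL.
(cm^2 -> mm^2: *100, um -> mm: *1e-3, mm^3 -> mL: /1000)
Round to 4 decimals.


V = 44*100 * 173*1e-3 / 1000
= 0.7612 mL

0.7612


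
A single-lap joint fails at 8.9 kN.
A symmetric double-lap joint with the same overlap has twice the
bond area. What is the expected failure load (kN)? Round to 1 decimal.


Double-lap load = 2 * 8.9 = 17.8 kN

17.8


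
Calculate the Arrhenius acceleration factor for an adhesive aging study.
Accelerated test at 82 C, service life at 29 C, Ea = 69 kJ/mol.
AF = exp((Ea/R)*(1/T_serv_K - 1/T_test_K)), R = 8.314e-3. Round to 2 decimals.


T_test = 355.15 K, T_serv = 302.15 K
Ea/R = 69 / 0.008314 = 8299.25
AF = exp(8299.25 * (1/302.15 - 1/355.15))
= 60.28

60.28


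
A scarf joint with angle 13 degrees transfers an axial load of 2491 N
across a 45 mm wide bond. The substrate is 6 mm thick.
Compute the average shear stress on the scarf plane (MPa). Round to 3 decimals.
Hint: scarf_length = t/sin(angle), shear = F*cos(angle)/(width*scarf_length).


scarf_length = 6 / sin(13 deg) = 26.6725 mm
cos(13 deg) = 0.974370
shear stress = 2491 * 0.974370 / (45 * 26.6725)
= 2.022 MPa

2.022


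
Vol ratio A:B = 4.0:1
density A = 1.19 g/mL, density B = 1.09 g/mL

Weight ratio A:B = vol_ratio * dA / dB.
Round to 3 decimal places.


Weight ratio = 4.0 * 1.19 / 1.09
= 4.367

4.367


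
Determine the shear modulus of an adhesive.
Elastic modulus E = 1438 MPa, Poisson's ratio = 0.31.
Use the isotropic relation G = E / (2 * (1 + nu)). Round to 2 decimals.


G = 1438 / (2*(1+0.31)) = 1438 / 2.62
= 548.85 MPa

548.85


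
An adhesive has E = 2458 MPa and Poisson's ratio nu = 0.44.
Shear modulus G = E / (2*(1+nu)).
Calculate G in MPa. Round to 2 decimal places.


G = 2458 / (2*(1+0.44))
= 2458 / 2.88
= 853.47 MPa

853.47


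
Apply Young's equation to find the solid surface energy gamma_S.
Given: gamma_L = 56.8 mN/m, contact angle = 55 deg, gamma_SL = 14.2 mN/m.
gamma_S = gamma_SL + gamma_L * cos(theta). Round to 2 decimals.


theta_rad = 55 * pi/180 = 0.959931
gamma_S = 14.2 + 56.8 * cos(0.959931)
= 46.78 mN/m

46.78


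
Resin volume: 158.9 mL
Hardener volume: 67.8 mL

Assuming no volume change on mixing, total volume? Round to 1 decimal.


V_total = 158.9 + 67.8 = 226.7 mL

226.7


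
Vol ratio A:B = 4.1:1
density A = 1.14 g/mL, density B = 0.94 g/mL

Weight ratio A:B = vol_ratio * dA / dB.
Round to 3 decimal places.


Weight ratio = 4.1 * 1.14 / 0.94
= 4.972

4.972


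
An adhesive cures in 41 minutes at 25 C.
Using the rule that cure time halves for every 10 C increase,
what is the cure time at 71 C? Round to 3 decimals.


Factor = 2^((71 - 25) / 10) = 24.2515
Cure time = 41 / 24.2515
= 1.691 minutes

1.691


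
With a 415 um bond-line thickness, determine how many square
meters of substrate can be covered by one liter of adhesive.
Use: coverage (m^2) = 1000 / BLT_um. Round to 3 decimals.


Coverage = 1000 / 415 = 2.410 m^2

2.410


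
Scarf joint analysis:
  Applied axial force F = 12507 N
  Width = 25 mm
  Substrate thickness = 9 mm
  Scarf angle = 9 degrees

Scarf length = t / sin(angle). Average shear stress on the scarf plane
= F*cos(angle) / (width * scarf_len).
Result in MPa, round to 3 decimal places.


Scarf length = 9 / sin(9 deg) = 57.5321 mm
cos(9 deg) = 0.987688
Shear = 12507 * 0.987688 / (25 * 57.5321)
= 8.589 MPa

8.589


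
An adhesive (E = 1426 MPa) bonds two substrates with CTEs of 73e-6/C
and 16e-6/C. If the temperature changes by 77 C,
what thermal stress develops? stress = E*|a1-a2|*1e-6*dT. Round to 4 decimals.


Stress = 1426 * |73 - 16| * 1e-6 * 77
= 6.2587 MPa

6.2587


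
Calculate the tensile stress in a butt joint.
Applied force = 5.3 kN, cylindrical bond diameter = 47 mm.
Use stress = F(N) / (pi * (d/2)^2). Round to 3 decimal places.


A = pi * 23.5^2 = 1734.9445 mm^2
sigma = 5300.0 / 1734.9445 = 3.055 MPa

3.055


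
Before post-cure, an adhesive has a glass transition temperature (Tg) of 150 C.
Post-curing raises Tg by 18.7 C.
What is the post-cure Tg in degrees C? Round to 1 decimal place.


Tg_post = Tg_base + delta_Tg
= 150 + 18.7
= 168.7 C

168.7


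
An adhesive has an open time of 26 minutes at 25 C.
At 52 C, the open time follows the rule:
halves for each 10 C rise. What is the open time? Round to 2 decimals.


Factor = 2^((52-25)/10) = 6.4980
Open time = 26 / 6.4980 = 4.00 min

4.00


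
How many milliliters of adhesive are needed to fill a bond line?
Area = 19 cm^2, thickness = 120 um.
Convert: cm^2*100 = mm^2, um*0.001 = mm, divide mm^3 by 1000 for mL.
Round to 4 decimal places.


= (19 * 100) * (120 * 0.001) / 1000
= 0.2280 mL

0.2280


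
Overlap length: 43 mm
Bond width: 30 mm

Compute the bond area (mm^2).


Bond area = 43 * 30 = 1290 mm^2

1290


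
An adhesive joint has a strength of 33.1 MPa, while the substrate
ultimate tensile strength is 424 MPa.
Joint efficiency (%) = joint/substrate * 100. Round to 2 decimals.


Efficiency = 33.1 / 424 * 100
= 7.81%

7.81


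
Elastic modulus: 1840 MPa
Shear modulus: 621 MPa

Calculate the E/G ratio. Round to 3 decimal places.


E / G = 1840 / 621 = 2.963

2.963


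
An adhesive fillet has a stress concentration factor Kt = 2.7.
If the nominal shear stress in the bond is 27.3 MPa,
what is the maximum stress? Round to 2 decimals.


Max stress = 27.3 * 2.7 = 73.71 MPa

73.71


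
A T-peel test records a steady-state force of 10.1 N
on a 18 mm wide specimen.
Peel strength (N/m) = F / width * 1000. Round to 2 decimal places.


Peel strength = 10.1 / 18 * 1000
= 561.11 N/m

561.11


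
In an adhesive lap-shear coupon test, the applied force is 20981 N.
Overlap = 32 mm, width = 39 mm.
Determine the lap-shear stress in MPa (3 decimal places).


stress = F / (overlap * width)
= 20981 / (32 * 39)
= 16.812 MPa

16.812


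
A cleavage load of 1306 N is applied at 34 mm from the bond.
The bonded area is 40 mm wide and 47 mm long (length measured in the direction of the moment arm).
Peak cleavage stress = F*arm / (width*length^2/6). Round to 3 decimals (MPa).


Moment = 1306 * 34 = 44404 N*mm
Section modulus = 40 * 2209 / 6 = 88360 / 6 mm^3
Stress = 44404 / (88360 / 6) = 266424 / 88360
= 3.015 MPa

3.015


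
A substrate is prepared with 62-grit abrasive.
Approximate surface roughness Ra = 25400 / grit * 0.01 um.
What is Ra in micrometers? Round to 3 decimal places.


Ra = 25400 / 62 * 0.01 = 4.097 um

4.097


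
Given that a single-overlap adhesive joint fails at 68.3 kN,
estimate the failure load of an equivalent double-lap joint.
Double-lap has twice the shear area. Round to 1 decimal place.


Double-lap factor = 2
Expected load = 68.3 * 2 = 136.6 kN

136.6


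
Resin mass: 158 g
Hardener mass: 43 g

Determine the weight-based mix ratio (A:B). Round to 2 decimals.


Ratio = 158 / 43 = 3.67

3.67


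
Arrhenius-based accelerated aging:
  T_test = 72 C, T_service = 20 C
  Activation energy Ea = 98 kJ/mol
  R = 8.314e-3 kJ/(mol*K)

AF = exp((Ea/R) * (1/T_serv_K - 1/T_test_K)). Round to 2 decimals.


T_test_K = 345.15, T_serv_K = 293.15
AF = exp((98/8.314e-3) * (1/293.15 - 1/345.15))
= 427.47

427.47


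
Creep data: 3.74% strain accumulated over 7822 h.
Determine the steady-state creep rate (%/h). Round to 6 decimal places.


Rate = 3.74 / 7822 = 0.000478 %/h

0.000478


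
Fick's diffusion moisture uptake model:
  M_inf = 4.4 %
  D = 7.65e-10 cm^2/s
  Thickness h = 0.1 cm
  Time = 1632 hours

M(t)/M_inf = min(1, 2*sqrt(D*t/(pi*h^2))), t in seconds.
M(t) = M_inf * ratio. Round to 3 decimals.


t_sec = 1632 * 3600 = 5875200
ratio = 2*sqrt(7.65e-10*5875200/(pi*0.1^2))
= min(1, 0.756479)
= 0.756479
M(t) = 4.4 * 0.756479 = 3.329 %

3.329


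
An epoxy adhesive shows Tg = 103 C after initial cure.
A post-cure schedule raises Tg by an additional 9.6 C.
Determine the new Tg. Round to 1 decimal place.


New Tg = 103 + 9.6
= 112.6 C

112.6


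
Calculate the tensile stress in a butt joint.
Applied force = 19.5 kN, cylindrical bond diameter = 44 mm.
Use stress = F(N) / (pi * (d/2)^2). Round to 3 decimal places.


A = pi * 22.0^2 = 1520.5308 mm^2
sigma = 19500.0 / 1520.5308 = 12.824 MPa

12.824


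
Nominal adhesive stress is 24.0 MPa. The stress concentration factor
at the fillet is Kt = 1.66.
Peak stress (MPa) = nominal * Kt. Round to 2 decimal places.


Peak = 24.0 * 1.66 = 39.84 MPa

39.84


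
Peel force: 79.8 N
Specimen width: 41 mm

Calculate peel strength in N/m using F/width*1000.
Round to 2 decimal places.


Peel strength = 79.8 / 41 * 1000 = 1946.34 N/m

1946.34


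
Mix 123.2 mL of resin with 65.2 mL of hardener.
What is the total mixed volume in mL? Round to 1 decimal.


Total = 123.2 + 65.2 = 188.4 mL

188.4


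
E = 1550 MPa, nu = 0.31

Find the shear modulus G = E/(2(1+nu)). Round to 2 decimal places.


G = 1550 / (2 * 1.31)
= 591.60 MPa

591.60


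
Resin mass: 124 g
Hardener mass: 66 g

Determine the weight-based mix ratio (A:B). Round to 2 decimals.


Ratio = 124 / 66 = 1.88

1.88


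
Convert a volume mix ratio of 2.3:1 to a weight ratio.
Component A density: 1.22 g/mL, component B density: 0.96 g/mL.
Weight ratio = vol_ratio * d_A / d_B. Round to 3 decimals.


= 2.3 * 1.22 / 0.96 = 2.923

2.923


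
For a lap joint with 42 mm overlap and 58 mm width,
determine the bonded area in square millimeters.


Area = 42 * 58 = 2436 mm^2

2436


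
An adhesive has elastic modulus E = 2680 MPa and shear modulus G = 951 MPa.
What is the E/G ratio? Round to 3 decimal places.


E/G = 2680 / 951 = 2.818

2.818


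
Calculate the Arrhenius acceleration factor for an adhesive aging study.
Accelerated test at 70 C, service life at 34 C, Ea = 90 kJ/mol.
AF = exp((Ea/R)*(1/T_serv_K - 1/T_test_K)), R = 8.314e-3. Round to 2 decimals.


T_test = 343.15 K, T_serv = 307.15 K
Ea/R = 90 / 0.008314 = 10825.11
AF = exp(10825.11 * (1/307.15 - 1/343.15))
= 40.34

40.34


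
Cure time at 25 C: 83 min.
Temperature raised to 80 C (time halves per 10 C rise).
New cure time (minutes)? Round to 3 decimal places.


Acceleration factor = 2^(55/10) = 45.2548
New time = 83 / 45.2548 = 1.834 min

1.834


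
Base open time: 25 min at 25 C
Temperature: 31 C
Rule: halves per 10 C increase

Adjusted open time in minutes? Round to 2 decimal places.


Acceleration = 2^((31-25)/10) = 1.5157
Open time = 25 / 1.5157 = 16.49 min

16.49


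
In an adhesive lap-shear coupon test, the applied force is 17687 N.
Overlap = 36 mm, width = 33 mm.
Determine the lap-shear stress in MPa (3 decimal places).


stress = F / (overlap * width)
= 17687 / (36 * 33)
= 14.888 MPa

14.888


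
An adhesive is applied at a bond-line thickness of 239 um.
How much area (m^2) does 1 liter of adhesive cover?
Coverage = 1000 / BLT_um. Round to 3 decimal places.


Coverage = 1000 / 239 = 4.184 m^2

4.184


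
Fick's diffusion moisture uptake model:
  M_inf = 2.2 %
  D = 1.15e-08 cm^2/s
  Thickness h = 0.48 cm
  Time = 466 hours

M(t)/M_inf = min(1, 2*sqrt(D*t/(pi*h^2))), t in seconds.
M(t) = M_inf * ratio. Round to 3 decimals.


t_sec = 466 * 3600 = 1677600
ratio = 2*sqrt(1.15e-08*1677600/(pi*0.48^2))
= min(1, 0.326518)
= 0.326518
M(t) = 2.2 * 0.326518 = 0.718 %

0.718


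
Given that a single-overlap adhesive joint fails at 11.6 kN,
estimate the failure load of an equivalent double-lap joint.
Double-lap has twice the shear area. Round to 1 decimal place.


Double-lap factor = 2
Expected load = 11.6 * 2 = 23.2 kN

23.2


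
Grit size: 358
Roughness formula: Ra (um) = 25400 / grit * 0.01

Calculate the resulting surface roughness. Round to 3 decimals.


Ra = 25400 / 358 * 0.01
= 0.709 um

0.709


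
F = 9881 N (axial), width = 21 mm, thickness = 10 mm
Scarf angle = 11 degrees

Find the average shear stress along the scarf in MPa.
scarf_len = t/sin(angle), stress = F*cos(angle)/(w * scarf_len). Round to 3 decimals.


scarf_len = 10/sin(11 deg) = 52.4084
cos(11 deg) = 0.981627
stress = 9881*0.981627/(21*52.4084) = 8.813 MPa

8.813


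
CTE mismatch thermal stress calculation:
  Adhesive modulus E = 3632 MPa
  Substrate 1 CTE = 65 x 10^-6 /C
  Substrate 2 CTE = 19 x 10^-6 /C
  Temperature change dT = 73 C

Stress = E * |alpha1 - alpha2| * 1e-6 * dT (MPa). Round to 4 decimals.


delta_alpha = |65 - 19| = 46 x 10^-6/C
Stress = 3632 * 46e-6 * 73
= 12.1963 MPa

12.1963


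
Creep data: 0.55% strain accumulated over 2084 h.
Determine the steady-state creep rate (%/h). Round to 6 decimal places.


Rate = 0.55 / 2084 = 0.000264 %/h

0.000264


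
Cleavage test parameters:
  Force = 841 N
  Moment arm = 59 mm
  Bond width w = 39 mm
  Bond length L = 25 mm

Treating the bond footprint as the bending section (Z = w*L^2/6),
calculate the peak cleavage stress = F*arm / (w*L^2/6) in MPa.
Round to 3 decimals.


M = 841 * 59 = 49619 N*mm
Z = 39 * 25^2 / 6 = 24375 / 6 mm^3
sigma = M / Z = 6 * 49619 / 24375 = 297714 / 24375
= 12.214 MPa

12.214


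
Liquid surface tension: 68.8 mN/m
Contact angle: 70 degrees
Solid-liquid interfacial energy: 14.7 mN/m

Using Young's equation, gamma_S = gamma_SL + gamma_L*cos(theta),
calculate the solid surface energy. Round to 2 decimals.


gamma_S = 14.7 + 68.8 * cos(70)
= 38.23 mN/m

38.23


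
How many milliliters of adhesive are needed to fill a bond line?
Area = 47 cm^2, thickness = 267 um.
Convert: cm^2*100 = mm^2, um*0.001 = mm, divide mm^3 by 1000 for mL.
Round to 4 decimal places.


= (47 * 100) * (267 * 0.001) / 1000
= 1.2549 mL

1.2549


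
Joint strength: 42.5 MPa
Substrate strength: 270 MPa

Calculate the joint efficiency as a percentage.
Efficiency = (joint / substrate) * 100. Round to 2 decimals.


Efficiency = (42.5 / 270) * 100 = 15.74%

15.74


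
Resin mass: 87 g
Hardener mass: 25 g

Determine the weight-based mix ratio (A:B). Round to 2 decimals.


Ratio = 87 / 25 = 3.48

3.48


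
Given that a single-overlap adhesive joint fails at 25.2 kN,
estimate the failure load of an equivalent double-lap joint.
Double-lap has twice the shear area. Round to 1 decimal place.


Double-lap factor = 2
Expected load = 25.2 * 2 = 50.4 kN

50.4


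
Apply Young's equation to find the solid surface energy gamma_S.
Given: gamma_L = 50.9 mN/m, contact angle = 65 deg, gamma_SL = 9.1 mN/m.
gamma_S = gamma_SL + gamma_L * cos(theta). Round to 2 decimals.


theta_rad = 65 * pi/180 = 1.134464
gamma_S = 9.1 + 50.9 * cos(1.134464)
= 30.61 mN/m

30.61


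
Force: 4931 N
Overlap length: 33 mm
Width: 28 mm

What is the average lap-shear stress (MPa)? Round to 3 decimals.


Average shear stress = F / (overlap * width)
= 4931 / (33 * 28)
= 5.337 MPa

5.337


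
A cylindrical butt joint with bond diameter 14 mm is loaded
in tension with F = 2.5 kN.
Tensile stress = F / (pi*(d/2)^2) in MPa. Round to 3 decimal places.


Area = pi * (14/2)^2 = 153.9380 mm^2
Stress = 2.5*1000 / 153.9380
= 16.240 MPa

16.240


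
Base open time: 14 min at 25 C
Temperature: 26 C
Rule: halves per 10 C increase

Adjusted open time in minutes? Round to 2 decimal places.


Acceleration = 2^((26-25)/10) = 1.0718
Open time = 14 / 1.0718 = 13.06 min

13.06


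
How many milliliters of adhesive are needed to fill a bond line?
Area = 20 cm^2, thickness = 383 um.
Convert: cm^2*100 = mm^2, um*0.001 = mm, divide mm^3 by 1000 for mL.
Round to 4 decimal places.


= (20 * 100) * (383 * 0.001) / 1000
= 0.7660 mL

0.7660


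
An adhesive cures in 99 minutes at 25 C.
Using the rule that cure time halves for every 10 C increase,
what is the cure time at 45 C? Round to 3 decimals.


Factor = 2^((45 - 25) / 10) = 4.0000
Cure time = 99 / 4.0000
= 24.750 minutes

24.750


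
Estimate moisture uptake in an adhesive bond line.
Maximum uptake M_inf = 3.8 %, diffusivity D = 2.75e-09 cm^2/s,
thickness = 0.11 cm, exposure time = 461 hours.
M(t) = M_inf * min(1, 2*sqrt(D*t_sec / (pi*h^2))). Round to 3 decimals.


Convert time: 461 h = 1659600 s
ratio = min(1, 2*sqrt(2.75e-09*1659600/(pi*0.11^2)))
= 0.692996
M(t) = 3.8 * 0.692996 = 2.633%

2.633


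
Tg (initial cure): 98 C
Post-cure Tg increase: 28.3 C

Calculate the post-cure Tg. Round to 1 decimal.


Post-cure Tg = 98 + 28.3 = 126.3 C

126.3


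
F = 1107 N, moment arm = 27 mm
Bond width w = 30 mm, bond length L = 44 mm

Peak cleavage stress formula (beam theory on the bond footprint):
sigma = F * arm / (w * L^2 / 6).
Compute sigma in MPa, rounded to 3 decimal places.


sigma = (1107 * 27) / (30 * 1936 / 6)
= 29889 * 6 / 58080
= 179334 / 58080
= 3.088 MPa

3.088


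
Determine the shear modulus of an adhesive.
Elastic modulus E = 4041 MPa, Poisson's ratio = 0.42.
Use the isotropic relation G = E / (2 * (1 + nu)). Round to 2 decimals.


G = 4041 / (2*(1+0.42)) = 4041 / 2.84
= 1422.89 MPa

1422.89


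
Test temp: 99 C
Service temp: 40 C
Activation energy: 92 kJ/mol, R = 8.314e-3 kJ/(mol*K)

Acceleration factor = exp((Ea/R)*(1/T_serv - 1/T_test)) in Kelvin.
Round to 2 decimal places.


AF = exp((92/0.008314)*(1/313.15 - 1/372.15))
= 271.02

271.02


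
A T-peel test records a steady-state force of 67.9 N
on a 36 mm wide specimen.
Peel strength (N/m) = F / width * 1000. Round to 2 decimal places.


Peel strength = 67.9 / 36 * 1000
= 1886.11 N/m

1886.11


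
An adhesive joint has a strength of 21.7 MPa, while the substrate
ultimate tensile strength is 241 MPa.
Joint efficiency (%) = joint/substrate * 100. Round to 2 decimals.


Efficiency = 21.7 / 241 * 100
= 9.00%

9.00


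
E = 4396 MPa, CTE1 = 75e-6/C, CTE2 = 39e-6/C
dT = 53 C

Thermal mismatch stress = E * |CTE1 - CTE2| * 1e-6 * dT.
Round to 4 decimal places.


= 4396 * 36e-6 * 53
= 8.3876 MPa

8.3876


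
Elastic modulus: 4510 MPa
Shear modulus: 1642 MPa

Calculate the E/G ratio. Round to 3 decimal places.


E / G = 4510 / 1642 = 2.747

2.747


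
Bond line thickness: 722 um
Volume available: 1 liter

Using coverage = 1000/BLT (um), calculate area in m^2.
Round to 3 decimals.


1 L = 1e6 mm^3, thickness = 722 um = 0.722 mm
Area = 1e6 / 0.722 mm^2 = (1e6 / 0.722) / 1e6 m^2 = 1000 / 722 m^2
= 1.385 m^2

1.385


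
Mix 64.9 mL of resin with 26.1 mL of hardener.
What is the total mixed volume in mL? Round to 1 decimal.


Total = 64.9 + 26.1 = 91.0 mL

91.0


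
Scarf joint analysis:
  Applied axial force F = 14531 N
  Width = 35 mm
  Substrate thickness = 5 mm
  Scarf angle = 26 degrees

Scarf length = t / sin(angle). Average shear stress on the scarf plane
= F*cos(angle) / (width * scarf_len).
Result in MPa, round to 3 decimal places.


Scarf length = 5 / sin(26 deg) = 11.4059 mm
cos(26 deg) = 0.898794
Shear = 14531 * 0.898794 / (35 * 11.4059)
= 32.716 MPa

32.716


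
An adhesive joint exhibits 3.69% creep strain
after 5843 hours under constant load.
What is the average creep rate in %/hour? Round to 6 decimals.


Creep rate = strain / time
= 3.69 / 5843
= 0.000632 %/h

0.000632


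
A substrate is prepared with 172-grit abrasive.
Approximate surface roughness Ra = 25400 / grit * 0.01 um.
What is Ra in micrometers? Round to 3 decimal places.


Ra = 25400 / 172 * 0.01 = 1.477 um

1.477


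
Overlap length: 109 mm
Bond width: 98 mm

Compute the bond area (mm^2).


Bond area = 109 * 98 = 10682 mm^2

10682


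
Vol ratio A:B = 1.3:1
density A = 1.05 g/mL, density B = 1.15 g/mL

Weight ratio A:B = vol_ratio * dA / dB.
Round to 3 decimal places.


Weight ratio = 1.3 * 1.05 / 1.15
= 1.187

1.187


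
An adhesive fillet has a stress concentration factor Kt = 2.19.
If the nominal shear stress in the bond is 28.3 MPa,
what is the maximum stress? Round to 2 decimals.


Max stress = 28.3 * 2.19 = 61.98 MPa

61.98


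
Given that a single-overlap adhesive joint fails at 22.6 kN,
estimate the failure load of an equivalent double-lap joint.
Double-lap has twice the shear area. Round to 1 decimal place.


Double-lap factor = 2
Expected load = 22.6 * 2 = 45.2 kN

45.2


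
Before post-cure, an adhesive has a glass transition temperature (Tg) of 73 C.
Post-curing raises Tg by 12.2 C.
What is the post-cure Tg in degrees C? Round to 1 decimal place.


Tg_post = Tg_base + delta_Tg
= 73 + 12.2
= 85.2 C

85.2


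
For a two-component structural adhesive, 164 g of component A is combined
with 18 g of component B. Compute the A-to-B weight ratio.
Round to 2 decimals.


Weight ratio A:B = 164 / 18
= 9.11

9.11


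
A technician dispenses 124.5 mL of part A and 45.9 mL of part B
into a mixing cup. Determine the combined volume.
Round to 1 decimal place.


Combined volume = 124.5 + 45.9
= 170.4 mL

170.4


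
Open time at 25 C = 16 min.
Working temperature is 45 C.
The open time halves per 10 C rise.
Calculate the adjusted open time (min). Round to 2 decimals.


factor = 2^((45 - 25) / 10) = 4.0000
ot = 16 / 4.0000 = 4.00 min

4.00


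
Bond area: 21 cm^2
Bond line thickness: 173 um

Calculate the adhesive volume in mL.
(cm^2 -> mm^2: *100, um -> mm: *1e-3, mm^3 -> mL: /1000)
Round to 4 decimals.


V = 21*100 * 173*1e-3 / 1000
= 0.3633 mL

0.3633


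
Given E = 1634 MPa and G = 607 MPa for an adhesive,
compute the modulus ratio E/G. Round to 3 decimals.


E/G ratio = 1634 / 607 = 2.692

2.692


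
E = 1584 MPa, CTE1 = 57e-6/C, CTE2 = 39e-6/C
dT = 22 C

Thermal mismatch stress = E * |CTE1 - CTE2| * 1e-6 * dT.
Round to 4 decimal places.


= 1584 * 18e-6 * 22
= 0.6273 MPa

0.6273


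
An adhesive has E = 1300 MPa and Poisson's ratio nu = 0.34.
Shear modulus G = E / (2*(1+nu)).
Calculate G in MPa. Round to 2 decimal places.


G = 1300 / (2*(1+0.34))
= 1300 / 2.68
= 485.07 MPa

485.07


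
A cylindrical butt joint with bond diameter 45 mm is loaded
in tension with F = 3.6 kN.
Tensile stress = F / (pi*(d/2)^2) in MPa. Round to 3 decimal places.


Area = pi * (45/2)^2 = 1590.4313 mm^2
Stress = 3.6*1000 / 1590.4313
= 2.264 MPa

2.264


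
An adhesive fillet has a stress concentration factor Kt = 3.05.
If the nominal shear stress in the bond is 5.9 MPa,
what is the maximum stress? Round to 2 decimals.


Max stress = 5.9 * 3.05 = 18.00 MPa

18.00


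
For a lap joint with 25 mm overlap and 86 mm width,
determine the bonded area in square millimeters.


Area = 25 * 86 = 2150 mm^2

2150


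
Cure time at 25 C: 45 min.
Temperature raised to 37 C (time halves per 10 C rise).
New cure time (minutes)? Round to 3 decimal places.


Acceleration factor = 2^(12/10) = 2.2974
New time = 45 / 2.2974 = 19.587 min

19.587


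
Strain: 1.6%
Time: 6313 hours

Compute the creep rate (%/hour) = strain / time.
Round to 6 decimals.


Creep rate = 1.6 / 6313
= 0.000253 %/h

0.000253


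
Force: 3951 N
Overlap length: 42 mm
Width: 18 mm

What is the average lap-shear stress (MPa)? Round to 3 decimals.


Average shear stress = F / (overlap * width)
= 3951 / (42 * 18)
= 5.226 MPa

5.226


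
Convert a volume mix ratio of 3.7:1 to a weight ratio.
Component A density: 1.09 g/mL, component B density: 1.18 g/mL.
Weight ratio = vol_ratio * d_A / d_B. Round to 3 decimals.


= 3.7 * 1.09 / 1.18 = 3.418

3.418


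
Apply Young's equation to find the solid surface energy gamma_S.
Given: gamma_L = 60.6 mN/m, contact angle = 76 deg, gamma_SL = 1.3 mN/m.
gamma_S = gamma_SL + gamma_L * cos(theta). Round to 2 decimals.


theta_rad = 76 * pi/180 = 1.326450
gamma_S = 1.3 + 60.6 * cos(1.326450)
= 15.96 mN/m

15.96


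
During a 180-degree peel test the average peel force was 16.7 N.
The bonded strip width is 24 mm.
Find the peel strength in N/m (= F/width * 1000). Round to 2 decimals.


Peel strength = F/width * 1000
= 16.7 / 24 * 1000
= 695.83 N/m

695.83


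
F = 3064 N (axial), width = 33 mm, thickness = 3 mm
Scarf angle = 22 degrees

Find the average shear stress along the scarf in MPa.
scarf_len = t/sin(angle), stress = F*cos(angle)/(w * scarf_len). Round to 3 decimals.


scarf_len = 3/sin(22 deg) = 8.0084
cos(22 deg) = 0.927184
stress = 3064*0.927184/(33*8.0084) = 10.750 MPa

10.750


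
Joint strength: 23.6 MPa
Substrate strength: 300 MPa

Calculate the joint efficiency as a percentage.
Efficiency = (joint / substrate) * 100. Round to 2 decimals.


Efficiency = (23.6 / 300) * 100 = 7.87%

7.87


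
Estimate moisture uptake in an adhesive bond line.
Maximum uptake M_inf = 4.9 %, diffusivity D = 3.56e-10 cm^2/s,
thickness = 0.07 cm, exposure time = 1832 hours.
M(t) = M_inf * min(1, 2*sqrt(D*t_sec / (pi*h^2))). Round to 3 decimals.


Convert time: 1832 h = 6595200 s
ratio = min(1, 2*sqrt(3.56e-10*6595200/(pi*0.07^2)))
= 0.781081
M(t) = 4.9 * 0.781081 = 3.827%

3.827


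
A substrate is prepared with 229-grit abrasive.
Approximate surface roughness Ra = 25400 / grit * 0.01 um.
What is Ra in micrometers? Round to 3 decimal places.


Ra = 25400 / 229 * 0.01 = 1.109 um

1.109


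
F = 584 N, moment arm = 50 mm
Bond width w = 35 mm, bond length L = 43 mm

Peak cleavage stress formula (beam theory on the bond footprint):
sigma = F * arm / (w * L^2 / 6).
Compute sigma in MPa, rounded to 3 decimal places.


sigma = (584 * 50) / (35 * 1849 / 6)
= 29200 * 6 / 64715
= 175200 / 64715
= 2.707 MPa

2.707


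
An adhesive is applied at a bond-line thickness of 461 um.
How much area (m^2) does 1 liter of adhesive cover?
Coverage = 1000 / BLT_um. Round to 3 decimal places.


Coverage = 1000 / 461 = 2.169 m^2

2.169


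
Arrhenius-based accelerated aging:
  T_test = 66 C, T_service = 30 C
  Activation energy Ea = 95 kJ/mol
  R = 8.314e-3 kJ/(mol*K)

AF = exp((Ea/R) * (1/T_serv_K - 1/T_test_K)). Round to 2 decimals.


T_test_K = 339.15, T_serv_K = 303.15
AF = exp((95/8.314e-3) * (1/303.15 - 1/339.15))
= 54.65

54.65


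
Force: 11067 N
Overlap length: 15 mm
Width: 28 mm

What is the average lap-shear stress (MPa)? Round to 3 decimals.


Average shear stress = F / (overlap * width)
= 11067 / (15 * 28)
= 26.350 MPa

26.350


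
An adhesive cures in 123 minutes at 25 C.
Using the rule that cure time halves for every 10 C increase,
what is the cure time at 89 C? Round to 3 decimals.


Factor = 2^((89 - 25) / 10) = 84.4485
Cure time = 123 / 84.4485
= 1.457 minutes

1.457


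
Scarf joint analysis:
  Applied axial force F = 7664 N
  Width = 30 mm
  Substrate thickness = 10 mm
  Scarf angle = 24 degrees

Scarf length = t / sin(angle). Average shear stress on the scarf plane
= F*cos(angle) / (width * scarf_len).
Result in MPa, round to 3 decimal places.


Scarf length = 10 / sin(24 deg) = 24.5859 mm
cos(24 deg) = 0.913545
Shear = 7664 * 0.913545 / (30 * 24.5859)
= 9.492 MPa

9.492


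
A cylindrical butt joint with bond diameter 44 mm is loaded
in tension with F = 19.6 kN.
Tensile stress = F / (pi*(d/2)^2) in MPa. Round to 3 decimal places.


Area = pi * (44/2)^2 = 1520.5308 mm^2
Stress = 19.6*1000 / 1520.5308
= 12.890 MPa

12.890


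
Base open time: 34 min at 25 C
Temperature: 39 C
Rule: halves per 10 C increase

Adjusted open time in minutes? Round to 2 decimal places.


Acceleration = 2^((39-25)/10) = 2.6390
Open time = 34 / 2.6390 = 12.88 min

12.88


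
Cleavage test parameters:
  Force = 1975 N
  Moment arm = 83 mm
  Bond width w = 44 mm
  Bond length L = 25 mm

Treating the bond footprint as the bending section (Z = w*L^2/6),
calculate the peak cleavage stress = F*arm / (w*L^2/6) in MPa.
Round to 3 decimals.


M = 1975 * 83 = 163925 N*mm
Z = 44 * 25^2 / 6 = 27500 / 6 mm^3
sigma = M / Z = 6 * 163925 / 27500 = 983550 / 27500
= 35.765 MPa

35.765


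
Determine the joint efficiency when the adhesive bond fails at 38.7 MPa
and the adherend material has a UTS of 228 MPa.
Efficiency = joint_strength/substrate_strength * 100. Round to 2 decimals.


Joint efficiency = 38.7 / 228 * 100
= 16.97%

16.97


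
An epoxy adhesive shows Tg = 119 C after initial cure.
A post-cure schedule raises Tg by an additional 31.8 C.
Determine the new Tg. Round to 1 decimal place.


New Tg = 119 + 31.8
= 150.8 C

150.8


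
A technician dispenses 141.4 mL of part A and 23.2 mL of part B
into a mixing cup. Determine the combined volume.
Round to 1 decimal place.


Combined volume = 141.4 + 23.2
= 164.6 mL

164.6


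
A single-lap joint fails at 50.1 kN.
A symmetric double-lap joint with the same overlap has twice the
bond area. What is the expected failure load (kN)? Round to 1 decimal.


Double-lap load = 2 * 50.1 = 100.2 kN

100.2


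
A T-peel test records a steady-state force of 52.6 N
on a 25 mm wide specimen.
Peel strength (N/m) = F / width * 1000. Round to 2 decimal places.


Peel strength = 52.6 / 25 * 1000
= 2104.00 N/m

2104.00


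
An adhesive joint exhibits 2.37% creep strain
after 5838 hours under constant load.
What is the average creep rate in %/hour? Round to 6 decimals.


Creep rate = strain / time
= 2.37 / 5838
= 0.000406 %/h

0.000406


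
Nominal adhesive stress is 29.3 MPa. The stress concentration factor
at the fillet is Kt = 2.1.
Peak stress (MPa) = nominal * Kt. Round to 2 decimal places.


Peak = 29.3 * 2.1 = 61.53 MPa

61.53


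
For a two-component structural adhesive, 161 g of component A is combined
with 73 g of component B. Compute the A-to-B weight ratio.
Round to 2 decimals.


Weight ratio A:B = 161 / 73
= 2.21

2.21


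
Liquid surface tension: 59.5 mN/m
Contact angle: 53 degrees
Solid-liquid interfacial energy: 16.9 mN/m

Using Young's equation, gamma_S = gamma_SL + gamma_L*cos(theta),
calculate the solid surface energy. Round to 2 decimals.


gamma_S = 16.9 + 59.5 * cos(53)
= 52.71 mN/m

52.71


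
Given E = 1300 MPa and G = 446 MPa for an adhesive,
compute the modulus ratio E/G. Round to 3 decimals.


E/G ratio = 1300 / 446 = 2.915

2.915


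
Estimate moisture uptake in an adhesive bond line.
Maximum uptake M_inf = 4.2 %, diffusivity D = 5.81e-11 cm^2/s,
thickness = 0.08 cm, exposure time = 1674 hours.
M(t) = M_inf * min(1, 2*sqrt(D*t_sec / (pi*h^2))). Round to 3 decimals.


Convert time: 1674 h = 6026400 s
ratio = min(1, 2*sqrt(5.81e-11*6026400/(pi*0.08^2)))
= 0.263926
M(t) = 4.2 * 0.263926 = 1.108%

1.108


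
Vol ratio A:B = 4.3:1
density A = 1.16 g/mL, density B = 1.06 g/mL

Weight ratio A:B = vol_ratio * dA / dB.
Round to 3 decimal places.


Weight ratio = 4.3 * 1.16 / 1.06
= 4.706

4.706


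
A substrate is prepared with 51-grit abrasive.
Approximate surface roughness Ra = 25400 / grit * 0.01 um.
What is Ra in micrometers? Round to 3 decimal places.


Ra = 25400 / 51 * 0.01 = 4.980 um

4.980


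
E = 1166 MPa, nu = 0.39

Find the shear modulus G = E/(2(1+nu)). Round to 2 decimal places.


G = 1166 / (2 * 1.39)
= 419.42 MPa

419.42


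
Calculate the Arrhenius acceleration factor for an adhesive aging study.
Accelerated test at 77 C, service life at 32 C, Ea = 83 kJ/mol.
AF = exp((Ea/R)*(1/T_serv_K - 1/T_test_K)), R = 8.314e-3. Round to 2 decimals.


T_test = 350.15 K, T_serv = 305.15 K
Ea/R = 83 / 0.008314 = 9983.16
AF = exp(9983.16 * (1/305.15 - 1/350.15))
= 66.99

66.99


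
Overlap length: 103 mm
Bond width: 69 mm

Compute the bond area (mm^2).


Bond area = 103 * 69 = 7107 mm^2

7107


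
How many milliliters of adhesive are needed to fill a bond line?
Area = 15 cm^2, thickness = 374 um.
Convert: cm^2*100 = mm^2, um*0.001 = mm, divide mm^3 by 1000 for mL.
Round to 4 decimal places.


= (15 * 100) * (374 * 0.001) / 1000
= 0.5610 mL

0.5610


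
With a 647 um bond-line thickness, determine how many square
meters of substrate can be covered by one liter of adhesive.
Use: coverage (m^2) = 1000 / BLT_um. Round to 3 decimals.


Coverage = 1000 / 647 = 1.546 m^2

1.546


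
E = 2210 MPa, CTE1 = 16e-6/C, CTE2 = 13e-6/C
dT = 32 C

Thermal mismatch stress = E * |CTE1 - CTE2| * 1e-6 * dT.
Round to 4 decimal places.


= 2210 * 3e-6 * 32
= 0.2122 MPa

0.2122


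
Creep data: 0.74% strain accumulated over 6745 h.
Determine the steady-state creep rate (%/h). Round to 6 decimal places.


Rate = 0.74 / 6745 = 0.000110 %/h

0.000110


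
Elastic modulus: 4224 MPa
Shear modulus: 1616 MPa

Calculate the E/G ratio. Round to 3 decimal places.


E / G = 4224 / 1616 = 2.614

2.614


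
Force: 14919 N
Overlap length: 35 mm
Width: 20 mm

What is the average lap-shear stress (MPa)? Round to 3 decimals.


Average shear stress = F / (overlap * width)
= 14919 / (35 * 20)
= 21.313 MPa

21.313


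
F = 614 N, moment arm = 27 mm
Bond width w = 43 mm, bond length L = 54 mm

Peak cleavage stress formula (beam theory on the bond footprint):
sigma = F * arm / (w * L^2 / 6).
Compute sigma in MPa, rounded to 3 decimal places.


sigma = (614 * 27) / (43 * 2916 / 6)
= 16578 * 6 / 125388
= 99468 / 125388
= 0.793 MPa

0.793


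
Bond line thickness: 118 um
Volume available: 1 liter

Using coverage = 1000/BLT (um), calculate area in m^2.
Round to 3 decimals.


1 L = 1e6 mm^3, thickness = 118 um = 0.118 mm
Area = 1e6 / 0.118 mm^2 = (1e6 / 0.118) / 1e6 m^2 = 1000 / 118 m^2
= 8.475 m^2

8.475


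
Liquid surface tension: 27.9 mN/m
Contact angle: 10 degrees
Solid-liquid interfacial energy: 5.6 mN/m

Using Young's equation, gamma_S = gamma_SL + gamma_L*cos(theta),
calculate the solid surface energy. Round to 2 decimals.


gamma_S = 5.6 + 27.9 * cos(10)
= 33.08 mN/m

33.08


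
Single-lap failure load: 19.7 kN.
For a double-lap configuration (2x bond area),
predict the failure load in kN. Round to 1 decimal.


Failure load = 19.7 * 2 = 39.4 kN

39.4


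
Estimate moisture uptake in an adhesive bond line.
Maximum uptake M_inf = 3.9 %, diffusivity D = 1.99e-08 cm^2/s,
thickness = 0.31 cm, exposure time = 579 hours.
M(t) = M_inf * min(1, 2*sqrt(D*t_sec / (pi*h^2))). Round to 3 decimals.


Convert time: 579 h = 2084400 s
ratio = min(1, 2*sqrt(1.99e-08*2084400/(pi*0.31^2)))
= 0.741328
M(t) = 3.9 * 0.741328 = 2.891%

2.891
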